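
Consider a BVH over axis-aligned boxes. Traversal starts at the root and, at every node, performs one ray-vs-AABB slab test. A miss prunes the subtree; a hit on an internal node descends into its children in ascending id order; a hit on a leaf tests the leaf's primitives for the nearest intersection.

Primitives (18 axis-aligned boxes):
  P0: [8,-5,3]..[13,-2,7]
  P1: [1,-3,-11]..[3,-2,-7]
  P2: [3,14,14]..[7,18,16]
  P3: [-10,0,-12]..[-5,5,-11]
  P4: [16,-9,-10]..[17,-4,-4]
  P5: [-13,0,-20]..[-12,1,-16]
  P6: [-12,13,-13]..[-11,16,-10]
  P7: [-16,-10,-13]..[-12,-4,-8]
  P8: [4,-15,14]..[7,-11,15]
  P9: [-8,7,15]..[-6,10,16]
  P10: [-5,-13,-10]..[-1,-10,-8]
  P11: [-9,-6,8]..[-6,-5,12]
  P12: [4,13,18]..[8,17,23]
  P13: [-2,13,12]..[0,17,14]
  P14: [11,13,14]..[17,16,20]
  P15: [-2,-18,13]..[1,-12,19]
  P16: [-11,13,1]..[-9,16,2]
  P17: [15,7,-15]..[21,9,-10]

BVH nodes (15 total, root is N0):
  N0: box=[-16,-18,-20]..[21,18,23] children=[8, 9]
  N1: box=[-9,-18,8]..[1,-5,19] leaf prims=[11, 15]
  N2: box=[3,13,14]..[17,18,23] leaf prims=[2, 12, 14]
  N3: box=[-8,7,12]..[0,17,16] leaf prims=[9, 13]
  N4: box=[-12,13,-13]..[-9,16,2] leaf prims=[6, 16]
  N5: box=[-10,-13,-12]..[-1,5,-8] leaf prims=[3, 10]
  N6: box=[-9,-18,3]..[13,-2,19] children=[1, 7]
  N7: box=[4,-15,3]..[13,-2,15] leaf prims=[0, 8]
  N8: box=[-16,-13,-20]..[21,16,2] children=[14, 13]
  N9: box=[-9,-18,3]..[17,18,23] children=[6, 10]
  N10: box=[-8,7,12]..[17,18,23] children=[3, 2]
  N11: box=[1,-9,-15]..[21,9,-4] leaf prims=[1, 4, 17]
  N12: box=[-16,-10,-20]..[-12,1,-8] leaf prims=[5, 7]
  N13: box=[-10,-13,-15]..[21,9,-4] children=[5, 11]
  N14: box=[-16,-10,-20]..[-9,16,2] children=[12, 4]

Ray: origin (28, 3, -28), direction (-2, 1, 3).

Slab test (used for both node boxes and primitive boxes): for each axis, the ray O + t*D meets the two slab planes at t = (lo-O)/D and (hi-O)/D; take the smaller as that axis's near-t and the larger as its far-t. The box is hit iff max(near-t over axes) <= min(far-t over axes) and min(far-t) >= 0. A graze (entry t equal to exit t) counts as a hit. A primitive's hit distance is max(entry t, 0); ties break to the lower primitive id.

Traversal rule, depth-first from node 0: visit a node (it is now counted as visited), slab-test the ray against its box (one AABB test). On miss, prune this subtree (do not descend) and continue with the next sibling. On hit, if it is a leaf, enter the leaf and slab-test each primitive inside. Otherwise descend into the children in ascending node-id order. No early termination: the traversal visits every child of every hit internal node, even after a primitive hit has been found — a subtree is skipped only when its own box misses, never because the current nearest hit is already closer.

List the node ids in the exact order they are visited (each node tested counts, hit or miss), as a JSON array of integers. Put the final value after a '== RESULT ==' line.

Walk:
N0 x:[7/2,22] y:[-21,15] z:[8/3,17] -> hit [7/2,15], descend [8, 9]
  N8 x:[7/2,22] y:[-16,13] z:[8/3,10] -> hit [7/2,10], descend [13, 14]
    N13 x:[7/2,19] y:[-16,6] z:[13/3,8] -> hit [13/3,6], descend [5, 11]
      N5 x:[29/2,19] y:[-16,2] z:[16/3,20/3] -> miss, prune
      N11 x:[7/2,27/2] y:[-12,6] z:[13/3,8] -> hit [13/3,6] leaf, test {P1(miss), P4(miss), P17@t=13/3}
    N14 x:[37/2,22] y:[-13,13] z:[8/3,10] -> miss, prune
  N9 x:[11/2,37/2] y:[-21,15] z:[31/3,17] -> hit [31/3,15], descend [6, 10]
    N6 x:[15/2,37/2] y:[-21,-5] z:[31/3,47/3] -> miss, prune
    N10 x:[11/2,18] y:[4,15] z:[40/3,17] -> hit [40/3,15], descend [2, 3]
      N2 x:[11/2,25/2] y:[10,15] z:[14,17] -> miss, prune
      N3 x:[14,18] y:[4,14] z:[40/3,44/3] -> hit [14,14] leaf, test {P9(miss), P13@t=14}

11 AABB tests over nodes [0, 8, 13, 5, 11, 14, 9, 6, 10, 2, 3]; 2 leaves entered; closest P17.

== RESULT ==
[0, 8, 13, 5, 11, 14, 9, 6, 10, 2, 3]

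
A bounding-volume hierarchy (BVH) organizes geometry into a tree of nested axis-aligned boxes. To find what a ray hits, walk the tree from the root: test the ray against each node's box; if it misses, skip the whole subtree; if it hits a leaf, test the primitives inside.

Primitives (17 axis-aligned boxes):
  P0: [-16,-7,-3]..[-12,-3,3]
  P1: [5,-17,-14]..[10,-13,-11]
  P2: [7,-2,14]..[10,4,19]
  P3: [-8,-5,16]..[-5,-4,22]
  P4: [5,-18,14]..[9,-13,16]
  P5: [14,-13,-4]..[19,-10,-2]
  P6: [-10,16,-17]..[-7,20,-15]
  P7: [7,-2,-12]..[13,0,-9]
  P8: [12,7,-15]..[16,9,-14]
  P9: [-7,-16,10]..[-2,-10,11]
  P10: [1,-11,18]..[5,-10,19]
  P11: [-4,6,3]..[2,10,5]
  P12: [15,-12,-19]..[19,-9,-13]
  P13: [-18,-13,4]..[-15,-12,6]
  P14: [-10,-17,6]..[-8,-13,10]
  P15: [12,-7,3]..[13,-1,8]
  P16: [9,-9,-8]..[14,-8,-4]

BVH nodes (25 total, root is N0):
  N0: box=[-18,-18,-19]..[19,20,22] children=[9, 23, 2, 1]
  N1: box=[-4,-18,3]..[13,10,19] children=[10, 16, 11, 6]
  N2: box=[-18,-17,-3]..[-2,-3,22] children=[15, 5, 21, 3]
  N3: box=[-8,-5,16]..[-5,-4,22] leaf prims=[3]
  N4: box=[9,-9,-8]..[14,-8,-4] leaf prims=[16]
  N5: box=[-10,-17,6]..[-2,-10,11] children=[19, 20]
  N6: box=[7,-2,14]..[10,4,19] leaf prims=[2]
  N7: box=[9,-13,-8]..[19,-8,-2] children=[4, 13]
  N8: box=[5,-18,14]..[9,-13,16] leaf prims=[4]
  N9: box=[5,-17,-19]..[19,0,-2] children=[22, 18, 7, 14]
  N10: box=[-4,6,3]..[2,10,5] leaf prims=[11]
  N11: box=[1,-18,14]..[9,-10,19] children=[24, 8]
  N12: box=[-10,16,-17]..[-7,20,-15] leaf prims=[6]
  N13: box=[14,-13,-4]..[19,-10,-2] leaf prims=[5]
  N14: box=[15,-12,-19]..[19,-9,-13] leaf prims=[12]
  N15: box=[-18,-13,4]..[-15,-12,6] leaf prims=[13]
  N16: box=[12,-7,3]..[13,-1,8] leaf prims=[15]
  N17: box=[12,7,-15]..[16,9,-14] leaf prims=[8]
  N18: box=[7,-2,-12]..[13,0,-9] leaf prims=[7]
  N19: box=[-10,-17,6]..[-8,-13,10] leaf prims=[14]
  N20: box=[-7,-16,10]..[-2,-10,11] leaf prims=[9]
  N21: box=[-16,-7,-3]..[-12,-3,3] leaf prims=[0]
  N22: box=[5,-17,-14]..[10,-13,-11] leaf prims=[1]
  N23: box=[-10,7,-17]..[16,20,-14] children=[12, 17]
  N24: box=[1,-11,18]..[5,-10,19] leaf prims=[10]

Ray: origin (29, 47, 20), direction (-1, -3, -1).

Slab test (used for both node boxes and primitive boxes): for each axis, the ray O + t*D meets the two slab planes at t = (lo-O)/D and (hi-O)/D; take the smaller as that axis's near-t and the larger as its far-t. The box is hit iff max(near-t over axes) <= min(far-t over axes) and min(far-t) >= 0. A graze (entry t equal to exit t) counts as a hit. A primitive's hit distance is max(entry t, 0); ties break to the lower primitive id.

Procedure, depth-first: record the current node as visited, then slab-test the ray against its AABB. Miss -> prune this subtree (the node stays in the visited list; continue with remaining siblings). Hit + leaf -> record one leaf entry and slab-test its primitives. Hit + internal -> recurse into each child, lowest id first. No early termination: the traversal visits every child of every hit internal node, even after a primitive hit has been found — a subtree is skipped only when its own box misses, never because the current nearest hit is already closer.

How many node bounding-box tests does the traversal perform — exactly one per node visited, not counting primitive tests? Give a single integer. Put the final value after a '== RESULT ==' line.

Walk:
N0 x:[10,47] y:[9,65/3] z:[-2,39] -> hit [10,65/3], descend [1, 2, 9, 23]
  N1 x:[16,33] y:[37/3,65/3] z:[1,17] -> hit [16,17], descend [6, 10, 11, 16]
    N6 x:[19,22] y:[43/3,49/3] z:[1,6] -> miss, prune
    N10 x:[27,33] y:[37/3,41/3] z:[15,17] -> miss, prune
    N11 x:[20,28] y:[19,65/3] z:[1,6] -> miss, prune
    N16 x:[16,17] y:[16,18] z:[12,17] -> hit [16,17] leaf, test {P15@t=16}
  N2 x:[31,47] y:[50/3,64/3] z:[-2,23] -> miss, prune
  N9 x:[10,24] y:[47/3,64/3] z:[22,39] -> miss, prune
  N23 x:[13,39] y:[9,40/3] z:[34,37] -> miss, prune

order=[0, 1, 6, 10, 11, 16, 2, 9, 23]  |boxes|=9  |leaves|=1  hit=P15

== RESULT ==
9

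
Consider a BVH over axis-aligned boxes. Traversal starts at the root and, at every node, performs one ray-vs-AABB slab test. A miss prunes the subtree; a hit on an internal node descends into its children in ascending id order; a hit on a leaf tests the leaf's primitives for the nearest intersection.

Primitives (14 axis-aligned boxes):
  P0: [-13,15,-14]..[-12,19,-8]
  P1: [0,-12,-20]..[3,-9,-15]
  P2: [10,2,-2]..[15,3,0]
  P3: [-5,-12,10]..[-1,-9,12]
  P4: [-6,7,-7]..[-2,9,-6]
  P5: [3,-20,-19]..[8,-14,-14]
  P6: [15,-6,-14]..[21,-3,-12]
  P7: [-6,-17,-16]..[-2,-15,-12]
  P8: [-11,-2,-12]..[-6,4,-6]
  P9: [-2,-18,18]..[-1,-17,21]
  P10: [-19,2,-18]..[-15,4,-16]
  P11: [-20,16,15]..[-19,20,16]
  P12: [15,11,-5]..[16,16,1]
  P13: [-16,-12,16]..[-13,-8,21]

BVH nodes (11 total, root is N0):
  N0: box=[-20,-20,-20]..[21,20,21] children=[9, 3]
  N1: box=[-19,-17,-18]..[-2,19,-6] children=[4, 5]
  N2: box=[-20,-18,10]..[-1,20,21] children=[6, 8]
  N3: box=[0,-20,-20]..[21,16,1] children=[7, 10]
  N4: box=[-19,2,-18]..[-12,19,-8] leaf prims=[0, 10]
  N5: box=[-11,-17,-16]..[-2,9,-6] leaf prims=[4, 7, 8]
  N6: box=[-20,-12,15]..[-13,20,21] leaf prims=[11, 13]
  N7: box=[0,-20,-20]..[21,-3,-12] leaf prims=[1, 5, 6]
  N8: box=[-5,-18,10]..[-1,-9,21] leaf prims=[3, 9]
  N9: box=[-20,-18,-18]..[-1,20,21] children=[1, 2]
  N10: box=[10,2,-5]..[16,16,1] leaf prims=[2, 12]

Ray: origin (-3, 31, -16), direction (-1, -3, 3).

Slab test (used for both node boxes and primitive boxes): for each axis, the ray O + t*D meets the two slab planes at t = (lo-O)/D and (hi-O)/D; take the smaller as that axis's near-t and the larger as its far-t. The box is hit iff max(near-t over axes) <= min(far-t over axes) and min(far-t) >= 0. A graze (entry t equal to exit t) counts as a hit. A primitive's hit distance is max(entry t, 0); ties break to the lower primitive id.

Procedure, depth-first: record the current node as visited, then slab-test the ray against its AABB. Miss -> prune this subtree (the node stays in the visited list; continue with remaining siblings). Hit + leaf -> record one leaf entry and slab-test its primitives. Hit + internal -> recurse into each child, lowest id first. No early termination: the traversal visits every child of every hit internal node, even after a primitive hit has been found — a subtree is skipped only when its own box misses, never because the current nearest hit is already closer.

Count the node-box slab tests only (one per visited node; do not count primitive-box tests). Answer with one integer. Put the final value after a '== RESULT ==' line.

Traverse from the root:
N0 x:[-24,17] y:[11/3,17] z:[-4/3,37/3] -> hit [11/3,37/3], descend [3, 9]
  N3 x:[-24,-3] y:[5,17] z:[-4/3,17/3] -> miss, prune
  N9 x:[-2,17] y:[11/3,49/3] z:[-2/3,37/3] -> hit [11/3,37/3], descend [1, 2]
    N1 x:[-1,16] y:[4,16] z:[-2/3,10/3] -> miss, prune
    N2 x:[-2,17] y:[11/3,49/3] z:[26/3,37/3] -> hit [26/3,37/3], descend [6, 8]
      N6 x:[10,17] y:[11/3,43/3] z:[31/3,37/3] -> hit [31/3,37/3] leaf, test {P11(miss), P13(miss)}
      N8 x:[-2,2] y:[40/3,49/3] z:[26/3,37/3] -> miss, prune

order=[0, 3, 9, 1, 2, 6, 8]  |boxes|=7  |leaves|=1  hit=miss

== RESULT ==
7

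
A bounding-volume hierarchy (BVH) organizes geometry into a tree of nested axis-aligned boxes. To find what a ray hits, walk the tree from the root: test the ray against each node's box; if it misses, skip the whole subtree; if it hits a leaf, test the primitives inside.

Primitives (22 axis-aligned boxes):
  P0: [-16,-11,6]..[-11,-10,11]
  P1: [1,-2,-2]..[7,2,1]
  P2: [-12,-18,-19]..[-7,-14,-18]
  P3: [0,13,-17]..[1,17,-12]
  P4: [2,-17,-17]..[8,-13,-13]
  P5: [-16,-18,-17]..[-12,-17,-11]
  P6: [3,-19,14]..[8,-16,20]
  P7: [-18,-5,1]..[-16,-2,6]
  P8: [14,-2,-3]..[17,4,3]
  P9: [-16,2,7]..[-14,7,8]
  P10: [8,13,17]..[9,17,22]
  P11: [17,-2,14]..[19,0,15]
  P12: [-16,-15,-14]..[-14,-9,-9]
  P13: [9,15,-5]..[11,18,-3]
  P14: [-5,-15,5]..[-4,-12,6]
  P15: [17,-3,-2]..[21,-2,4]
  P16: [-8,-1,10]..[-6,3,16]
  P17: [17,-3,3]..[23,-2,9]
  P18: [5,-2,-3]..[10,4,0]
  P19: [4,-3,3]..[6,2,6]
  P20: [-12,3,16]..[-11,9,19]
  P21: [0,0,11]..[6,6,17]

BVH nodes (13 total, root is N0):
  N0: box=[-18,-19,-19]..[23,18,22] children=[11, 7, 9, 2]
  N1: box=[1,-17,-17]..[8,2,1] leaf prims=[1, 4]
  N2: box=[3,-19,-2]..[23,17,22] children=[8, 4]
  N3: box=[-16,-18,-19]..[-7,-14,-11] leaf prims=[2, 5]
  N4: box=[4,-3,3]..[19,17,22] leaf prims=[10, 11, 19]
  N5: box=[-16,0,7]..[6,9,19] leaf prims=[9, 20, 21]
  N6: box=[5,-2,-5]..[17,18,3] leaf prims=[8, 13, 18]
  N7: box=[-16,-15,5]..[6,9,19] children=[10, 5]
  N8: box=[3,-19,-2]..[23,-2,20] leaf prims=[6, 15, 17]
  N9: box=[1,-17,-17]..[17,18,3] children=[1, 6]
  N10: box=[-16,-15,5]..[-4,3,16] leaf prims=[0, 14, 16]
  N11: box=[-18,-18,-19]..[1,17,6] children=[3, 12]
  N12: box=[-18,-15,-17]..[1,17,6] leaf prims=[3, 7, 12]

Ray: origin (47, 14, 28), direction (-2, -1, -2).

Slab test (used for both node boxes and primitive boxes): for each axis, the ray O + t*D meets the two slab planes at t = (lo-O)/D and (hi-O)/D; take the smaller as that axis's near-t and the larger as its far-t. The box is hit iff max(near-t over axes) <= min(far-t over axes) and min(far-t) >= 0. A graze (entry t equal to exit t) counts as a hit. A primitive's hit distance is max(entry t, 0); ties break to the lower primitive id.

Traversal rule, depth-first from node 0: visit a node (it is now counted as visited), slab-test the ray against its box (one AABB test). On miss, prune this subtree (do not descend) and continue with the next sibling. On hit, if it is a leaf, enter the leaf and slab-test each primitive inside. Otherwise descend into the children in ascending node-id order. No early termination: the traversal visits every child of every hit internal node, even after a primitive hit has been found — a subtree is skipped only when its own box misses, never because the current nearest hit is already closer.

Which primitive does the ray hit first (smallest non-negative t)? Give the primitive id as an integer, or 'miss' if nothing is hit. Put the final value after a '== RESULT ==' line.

Trace the traversal:
N0 x:[12,65/2] y:[-4,33] z:[3,47/2] -> hit [12,47/2], descend [2, 7, 9, 11]
  N2 x:[12,22] y:[-3,33] z:[3,15] -> hit [12,15], descend [4, 8]
    N4 x:[14,43/2] y:[-3,17] z:[3,25/2] -> miss, prune
    N8 x:[12,22] y:[16,33] z:[4,15] -> miss, prune
  N7 x:[41/2,63/2] y:[5,29] z:[9/2,23/2] -> miss, prune
  N9 x:[15,23] y:[-4,31] z:[25/2,45/2] -> hit [15,45/2], descend [1, 6]
    N1 x:[39/2,23] y:[12,31] z:[27/2,45/2] -> hit [39/2,45/2] leaf, test {P1(miss), P4(miss)}
    N6 x:[15,21] y:[-4,16] z:[25/2,33/2] -> hit [15,16] leaf, test {P8@t=15, P13(miss), P18(miss)}
  N11 x:[23,65/2] y:[-3,32] z:[11,47/2] -> hit [23,47/2], descend [3, 12]
    N3 x:[27,63/2] y:[28,32] z:[39/2,47/2] -> miss, prune
    N12 x:[23,65/2] y:[-3,29] z:[11,45/2] -> miss, prune

Summary -> nodes [0, 2, 4, 8, 7, 9, 1, 6, 11, 3, 12]; box-tests=11; leaf-entries=2; first=P8

== RESULT ==
8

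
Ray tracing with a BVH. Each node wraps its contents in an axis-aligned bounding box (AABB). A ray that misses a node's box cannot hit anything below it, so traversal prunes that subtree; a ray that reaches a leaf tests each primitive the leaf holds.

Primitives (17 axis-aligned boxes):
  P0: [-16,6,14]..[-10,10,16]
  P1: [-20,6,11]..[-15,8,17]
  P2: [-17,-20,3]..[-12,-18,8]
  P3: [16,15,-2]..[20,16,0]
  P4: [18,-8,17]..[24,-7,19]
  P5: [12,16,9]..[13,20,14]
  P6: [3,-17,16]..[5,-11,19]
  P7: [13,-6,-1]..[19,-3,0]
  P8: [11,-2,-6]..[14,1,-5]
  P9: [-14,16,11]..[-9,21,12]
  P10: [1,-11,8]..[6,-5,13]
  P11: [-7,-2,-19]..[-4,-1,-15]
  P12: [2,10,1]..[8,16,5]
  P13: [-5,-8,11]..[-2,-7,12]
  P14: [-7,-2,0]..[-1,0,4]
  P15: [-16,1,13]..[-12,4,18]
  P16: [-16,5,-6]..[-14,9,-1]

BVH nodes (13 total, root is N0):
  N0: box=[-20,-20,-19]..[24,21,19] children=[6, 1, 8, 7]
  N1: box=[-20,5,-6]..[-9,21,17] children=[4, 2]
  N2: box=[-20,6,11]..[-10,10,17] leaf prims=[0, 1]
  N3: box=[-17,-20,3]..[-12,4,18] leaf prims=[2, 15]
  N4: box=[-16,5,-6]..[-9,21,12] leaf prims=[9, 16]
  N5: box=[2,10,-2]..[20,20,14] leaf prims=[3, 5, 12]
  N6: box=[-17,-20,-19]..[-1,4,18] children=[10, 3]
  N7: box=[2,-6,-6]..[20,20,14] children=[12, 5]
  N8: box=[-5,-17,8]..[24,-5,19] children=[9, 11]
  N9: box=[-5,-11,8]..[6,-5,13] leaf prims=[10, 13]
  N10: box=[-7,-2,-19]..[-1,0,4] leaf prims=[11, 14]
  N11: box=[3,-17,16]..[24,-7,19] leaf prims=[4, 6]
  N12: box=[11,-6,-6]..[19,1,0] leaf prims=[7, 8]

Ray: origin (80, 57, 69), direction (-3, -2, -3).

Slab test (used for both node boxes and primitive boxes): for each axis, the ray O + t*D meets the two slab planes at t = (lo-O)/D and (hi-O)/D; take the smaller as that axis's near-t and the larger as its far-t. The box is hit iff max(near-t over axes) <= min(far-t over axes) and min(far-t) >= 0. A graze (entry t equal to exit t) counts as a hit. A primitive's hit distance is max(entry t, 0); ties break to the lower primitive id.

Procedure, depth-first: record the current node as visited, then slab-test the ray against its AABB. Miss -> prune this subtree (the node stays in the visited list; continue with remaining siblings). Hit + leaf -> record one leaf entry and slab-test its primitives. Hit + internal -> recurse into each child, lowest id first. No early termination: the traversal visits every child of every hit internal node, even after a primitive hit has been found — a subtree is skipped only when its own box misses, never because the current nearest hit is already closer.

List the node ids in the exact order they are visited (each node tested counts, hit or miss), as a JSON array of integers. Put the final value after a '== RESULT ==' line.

Trace the traversal:
N0 x:[56/3,100/3] y:[18,77/2] z:[50/3,88/3] -> hit [56/3,88/3], descend [1, 6, 7, 8]
  N1 x:[89/3,100/3] y:[18,26] z:[52/3,25] -> miss, prune
  N6 x:[27,97/3] y:[53/2,77/2] z:[17,88/3] -> hit [27,88/3], descend [3, 10]
    N3 x:[92/3,97/3] y:[53/2,77/2] z:[17,22] -> miss, prune
    N10 x:[27,29] y:[57/2,59/2] z:[65/3,88/3] -> hit [57/2,29] leaf, test {P11@t=29, P14(miss)}
  N7 x:[20,26] y:[37/2,63/2] z:[55/3,25] -> hit [20,25], descend [5, 12]
    N5 x:[20,26] y:[37/2,47/2] z:[55/3,71/3] -> hit [20,47/2] leaf, test {P3(miss), P5(miss), P12(miss)}
    N12 x:[61/3,23] y:[28,63/2] z:[23,25] -> miss, prune
  N8 x:[56/3,85/3] y:[31,37] z:[50/3,61/3] -> miss, prune

order=[0, 1, 6, 3, 10, 7, 5, 12, 8]  |boxes|=9  |leaves|=2  hit=P11

== RESULT ==
[0, 1, 6, 3, 10, 7, 5, 12, 8]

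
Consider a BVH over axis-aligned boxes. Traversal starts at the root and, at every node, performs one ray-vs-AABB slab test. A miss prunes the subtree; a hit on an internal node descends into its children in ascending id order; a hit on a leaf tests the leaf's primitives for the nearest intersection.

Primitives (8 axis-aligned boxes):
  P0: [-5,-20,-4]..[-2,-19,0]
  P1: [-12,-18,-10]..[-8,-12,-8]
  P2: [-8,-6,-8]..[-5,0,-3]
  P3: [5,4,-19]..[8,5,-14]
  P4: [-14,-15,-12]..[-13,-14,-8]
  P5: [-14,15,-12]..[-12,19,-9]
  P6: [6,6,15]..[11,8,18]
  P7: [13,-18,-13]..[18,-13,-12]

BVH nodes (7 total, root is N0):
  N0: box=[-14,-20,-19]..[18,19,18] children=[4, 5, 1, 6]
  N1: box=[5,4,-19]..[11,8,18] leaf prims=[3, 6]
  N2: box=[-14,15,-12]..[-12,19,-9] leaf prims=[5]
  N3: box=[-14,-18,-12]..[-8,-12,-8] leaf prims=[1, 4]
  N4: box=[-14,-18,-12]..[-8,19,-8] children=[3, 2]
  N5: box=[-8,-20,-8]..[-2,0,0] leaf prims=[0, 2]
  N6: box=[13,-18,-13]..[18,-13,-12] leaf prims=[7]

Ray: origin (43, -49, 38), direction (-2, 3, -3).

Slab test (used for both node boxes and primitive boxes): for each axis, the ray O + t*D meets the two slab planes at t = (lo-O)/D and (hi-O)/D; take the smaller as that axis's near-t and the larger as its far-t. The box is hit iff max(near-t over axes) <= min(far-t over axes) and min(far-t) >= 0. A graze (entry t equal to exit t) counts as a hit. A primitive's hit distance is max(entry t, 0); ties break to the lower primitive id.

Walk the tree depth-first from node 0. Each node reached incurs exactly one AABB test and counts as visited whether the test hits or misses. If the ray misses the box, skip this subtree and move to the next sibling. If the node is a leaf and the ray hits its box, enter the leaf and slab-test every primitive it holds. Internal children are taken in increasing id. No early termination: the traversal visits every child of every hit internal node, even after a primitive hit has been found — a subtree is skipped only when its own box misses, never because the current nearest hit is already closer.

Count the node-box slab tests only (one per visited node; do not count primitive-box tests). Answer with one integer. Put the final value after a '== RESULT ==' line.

Walk:
N0 x:[25/2,57/2] y:[29/3,68/3] z:[20/3,19] -> hit [25/2,19], descend [1, 4, 5, 6]
  N1 x:[16,19] y:[53/3,19] z:[20/3,19] -> hit [53/3,19] leaf, test {P3@t=53/3, P6(miss)}
  N4 x:[51/2,57/2] y:[31/3,68/3] z:[46/3,50/3] -> miss, prune
  N5 x:[45/2,51/2] y:[29/3,49/3] z:[38/3,46/3] -> miss, prune
  N6 x:[25/2,15] y:[31/3,12] z:[50/3,17] -> miss, prune

order=[0, 1, 4, 5, 6]  |boxes|=5  |leaves|=1  hit=P3

== RESULT ==
5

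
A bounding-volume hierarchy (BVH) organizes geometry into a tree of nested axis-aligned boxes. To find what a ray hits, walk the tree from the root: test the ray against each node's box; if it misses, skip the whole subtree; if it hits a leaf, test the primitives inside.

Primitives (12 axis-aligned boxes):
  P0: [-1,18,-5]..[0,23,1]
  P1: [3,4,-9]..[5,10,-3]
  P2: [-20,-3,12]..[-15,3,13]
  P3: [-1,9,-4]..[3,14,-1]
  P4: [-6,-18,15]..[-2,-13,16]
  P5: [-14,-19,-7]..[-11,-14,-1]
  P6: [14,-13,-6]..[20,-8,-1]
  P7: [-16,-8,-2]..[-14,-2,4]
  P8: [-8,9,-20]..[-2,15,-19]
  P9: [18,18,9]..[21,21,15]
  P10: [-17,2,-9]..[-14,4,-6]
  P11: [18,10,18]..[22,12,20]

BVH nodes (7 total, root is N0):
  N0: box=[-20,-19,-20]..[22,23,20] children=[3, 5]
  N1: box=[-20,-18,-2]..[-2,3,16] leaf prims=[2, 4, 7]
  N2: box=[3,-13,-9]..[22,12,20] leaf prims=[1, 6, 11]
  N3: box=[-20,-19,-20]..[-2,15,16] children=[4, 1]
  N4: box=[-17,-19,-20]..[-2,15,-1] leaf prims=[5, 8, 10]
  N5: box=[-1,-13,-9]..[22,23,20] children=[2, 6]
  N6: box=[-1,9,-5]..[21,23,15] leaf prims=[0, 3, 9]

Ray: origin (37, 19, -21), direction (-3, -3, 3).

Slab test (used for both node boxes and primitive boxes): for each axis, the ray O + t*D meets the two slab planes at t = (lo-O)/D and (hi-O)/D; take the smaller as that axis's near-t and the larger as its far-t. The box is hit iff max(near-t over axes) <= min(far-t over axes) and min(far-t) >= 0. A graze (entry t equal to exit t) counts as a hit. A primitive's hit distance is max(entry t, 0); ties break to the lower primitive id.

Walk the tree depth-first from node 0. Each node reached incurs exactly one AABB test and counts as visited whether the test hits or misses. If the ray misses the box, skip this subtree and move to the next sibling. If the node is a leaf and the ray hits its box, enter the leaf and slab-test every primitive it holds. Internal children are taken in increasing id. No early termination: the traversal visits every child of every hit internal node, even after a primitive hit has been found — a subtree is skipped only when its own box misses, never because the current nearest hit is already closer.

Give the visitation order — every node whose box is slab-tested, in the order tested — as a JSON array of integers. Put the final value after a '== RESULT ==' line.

Walk:
N0 x:[5,19] y:[-4/3,38/3] z:[1/3,41/3] -> hit [5,38/3], descend [3, 5]
  N3 x:[13,19] y:[4/3,38/3] z:[1/3,37/3] -> miss, prune
  N5 x:[5,38/3] y:[-4/3,32/3] z:[4,41/3] -> hit [5,32/3], descend [2, 6]
    N2 x:[5,34/3] y:[7/3,32/3] z:[4,41/3] -> hit [5,32/3] leaf, test {P1(miss), P6(miss), P11(miss)}
    N6 x:[16/3,38/3] y:[-4/3,10/3] z:[16/3,12] -> miss, prune

5 AABB tests over nodes [0, 3, 5, 2, 6]; 1 leaf entered; closest miss.

== RESULT ==
[0, 3, 5, 2, 6]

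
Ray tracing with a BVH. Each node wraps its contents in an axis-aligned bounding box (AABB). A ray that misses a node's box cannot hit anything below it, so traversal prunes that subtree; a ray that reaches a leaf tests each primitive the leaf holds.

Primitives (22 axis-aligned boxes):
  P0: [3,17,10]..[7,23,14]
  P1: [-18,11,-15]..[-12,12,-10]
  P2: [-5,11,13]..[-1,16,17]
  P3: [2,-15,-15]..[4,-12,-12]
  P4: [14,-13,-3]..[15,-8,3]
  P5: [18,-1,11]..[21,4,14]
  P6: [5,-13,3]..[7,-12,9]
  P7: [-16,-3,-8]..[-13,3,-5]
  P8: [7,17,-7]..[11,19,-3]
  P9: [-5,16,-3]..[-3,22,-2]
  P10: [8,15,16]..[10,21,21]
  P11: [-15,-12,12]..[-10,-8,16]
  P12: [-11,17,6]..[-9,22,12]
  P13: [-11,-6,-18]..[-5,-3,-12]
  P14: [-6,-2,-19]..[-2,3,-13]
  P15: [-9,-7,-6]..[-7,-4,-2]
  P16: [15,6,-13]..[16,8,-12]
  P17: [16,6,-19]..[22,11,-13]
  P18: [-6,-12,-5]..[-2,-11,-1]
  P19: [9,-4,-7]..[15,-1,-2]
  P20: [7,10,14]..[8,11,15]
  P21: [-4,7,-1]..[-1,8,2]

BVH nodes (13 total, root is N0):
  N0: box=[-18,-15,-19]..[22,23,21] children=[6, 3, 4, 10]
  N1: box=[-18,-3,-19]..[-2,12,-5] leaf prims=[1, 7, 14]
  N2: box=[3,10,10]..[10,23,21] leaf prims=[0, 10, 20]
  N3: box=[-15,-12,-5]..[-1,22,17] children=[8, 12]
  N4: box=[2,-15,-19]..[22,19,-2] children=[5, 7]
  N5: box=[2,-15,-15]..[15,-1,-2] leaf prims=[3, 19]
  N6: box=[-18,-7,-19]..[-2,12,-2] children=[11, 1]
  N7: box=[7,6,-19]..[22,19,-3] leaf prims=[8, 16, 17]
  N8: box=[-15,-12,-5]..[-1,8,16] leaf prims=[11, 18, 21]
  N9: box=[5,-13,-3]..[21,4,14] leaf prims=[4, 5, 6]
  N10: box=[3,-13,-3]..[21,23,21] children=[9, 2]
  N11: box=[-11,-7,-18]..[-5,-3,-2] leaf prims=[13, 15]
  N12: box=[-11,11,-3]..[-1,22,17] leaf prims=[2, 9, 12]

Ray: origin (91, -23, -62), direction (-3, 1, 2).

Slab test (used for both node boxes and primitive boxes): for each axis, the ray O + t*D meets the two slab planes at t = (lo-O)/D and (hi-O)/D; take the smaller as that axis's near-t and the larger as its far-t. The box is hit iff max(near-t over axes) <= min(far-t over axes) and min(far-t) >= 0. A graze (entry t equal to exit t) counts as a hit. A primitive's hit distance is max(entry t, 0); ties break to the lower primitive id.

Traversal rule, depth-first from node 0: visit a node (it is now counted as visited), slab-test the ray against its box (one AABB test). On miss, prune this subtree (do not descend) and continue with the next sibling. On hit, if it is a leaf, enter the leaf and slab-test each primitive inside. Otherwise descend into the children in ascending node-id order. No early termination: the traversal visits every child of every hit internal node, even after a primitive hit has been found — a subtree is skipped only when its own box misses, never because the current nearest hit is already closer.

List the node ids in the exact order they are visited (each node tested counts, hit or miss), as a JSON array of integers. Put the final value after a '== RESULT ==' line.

Traverse from the root:
N0 x:[23,109/3] y:[8,46] z:[43/2,83/2] -> hit [23,109/3], descend [3, 4, 6, 10]
  N3 x:[92/3,106/3] y:[11,45] z:[57/2,79/2] -> hit [92/3,106/3], descend [8, 12]
    N8 x:[92/3,106/3] y:[11,31] z:[57/2,39] -> hit [92/3,31] leaf, test {P11(miss), P18(miss), P21@t=92/3}
    N12 x:[92/3,34] y:[34,45] z:[59/2,79/2] -> hit [34,34] leaf, test {P2(miss), P9(miss), P12(miss)}
  N4 x:[23,89/3] y:[8,42] z:[43/2,30] -> hit [23,89/3], descend [5, 7]
    N5 x:[76/3,89/3] y:[8,22] z:[47/2,30] -> miss, prune
    N7 x:[23,28] y:[29,42] z:[43/2,59/2] -> miss, prune
  N6 x:[31,109/3] y:[16,35] z:[43/2,30] -> miss, prune
  N10 x:[70/3,88/3] y:[10,46] z:[59/2,83/2] -> miss, prune

Visited [0, 3, 8, 12, 4, 5, 7, 6, 10]. Tests: 9 box, 2 leaf. Nearest: P21.

== RESULT ==
[0, 3, 8, 12, 4, 5, 7, 6, 10]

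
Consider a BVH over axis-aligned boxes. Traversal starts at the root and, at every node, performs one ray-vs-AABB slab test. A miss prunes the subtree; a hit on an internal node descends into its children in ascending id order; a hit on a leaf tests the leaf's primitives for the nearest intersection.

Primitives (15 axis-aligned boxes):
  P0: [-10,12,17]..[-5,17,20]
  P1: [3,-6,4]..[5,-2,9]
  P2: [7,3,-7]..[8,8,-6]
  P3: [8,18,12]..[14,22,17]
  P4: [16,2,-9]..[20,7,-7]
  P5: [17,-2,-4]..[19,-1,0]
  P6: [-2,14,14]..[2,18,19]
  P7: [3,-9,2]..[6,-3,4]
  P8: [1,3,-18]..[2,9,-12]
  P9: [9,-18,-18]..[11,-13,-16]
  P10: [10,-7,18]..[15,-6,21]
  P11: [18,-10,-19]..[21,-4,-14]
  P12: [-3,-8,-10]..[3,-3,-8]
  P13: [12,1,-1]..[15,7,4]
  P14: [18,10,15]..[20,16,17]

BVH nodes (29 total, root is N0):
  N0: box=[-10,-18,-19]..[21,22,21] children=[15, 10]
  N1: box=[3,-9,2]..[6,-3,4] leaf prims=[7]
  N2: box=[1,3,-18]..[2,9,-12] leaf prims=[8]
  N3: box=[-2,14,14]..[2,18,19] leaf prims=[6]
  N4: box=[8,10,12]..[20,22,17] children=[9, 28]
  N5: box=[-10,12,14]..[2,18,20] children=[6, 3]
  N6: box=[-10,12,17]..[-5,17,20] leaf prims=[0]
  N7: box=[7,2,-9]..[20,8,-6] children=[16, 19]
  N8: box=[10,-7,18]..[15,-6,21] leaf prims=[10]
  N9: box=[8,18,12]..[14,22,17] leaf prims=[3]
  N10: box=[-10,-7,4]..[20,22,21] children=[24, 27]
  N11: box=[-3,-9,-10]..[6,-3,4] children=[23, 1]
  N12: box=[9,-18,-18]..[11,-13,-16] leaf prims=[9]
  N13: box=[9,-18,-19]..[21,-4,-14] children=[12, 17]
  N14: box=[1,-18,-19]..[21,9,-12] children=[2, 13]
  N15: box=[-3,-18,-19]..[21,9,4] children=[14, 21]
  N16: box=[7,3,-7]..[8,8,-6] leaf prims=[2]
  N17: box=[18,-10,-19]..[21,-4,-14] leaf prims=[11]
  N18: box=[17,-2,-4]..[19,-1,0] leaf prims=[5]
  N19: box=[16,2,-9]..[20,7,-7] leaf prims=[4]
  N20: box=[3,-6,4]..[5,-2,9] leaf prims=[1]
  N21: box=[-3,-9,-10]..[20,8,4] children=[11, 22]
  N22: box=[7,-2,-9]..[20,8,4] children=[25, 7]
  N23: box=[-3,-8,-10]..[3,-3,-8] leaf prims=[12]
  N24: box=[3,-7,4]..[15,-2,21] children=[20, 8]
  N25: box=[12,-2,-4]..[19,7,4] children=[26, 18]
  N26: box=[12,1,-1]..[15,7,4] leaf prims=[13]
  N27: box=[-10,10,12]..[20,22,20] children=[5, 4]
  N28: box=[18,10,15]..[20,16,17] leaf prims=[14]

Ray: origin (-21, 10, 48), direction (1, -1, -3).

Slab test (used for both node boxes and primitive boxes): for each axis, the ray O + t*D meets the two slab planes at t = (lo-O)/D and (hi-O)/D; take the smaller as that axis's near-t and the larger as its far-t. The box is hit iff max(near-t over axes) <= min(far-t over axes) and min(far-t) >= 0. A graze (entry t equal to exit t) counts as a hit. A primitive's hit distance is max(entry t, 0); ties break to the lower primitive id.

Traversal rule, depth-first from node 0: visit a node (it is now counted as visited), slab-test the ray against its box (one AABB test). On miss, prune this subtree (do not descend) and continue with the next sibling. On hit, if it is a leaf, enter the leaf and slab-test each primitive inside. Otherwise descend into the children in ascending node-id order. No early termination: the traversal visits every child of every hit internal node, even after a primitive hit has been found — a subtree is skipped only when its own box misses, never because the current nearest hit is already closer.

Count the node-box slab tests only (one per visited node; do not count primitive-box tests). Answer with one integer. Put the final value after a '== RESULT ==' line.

Walk:
N0 x:[11,42] y:[-12,28] z:[9,67/3] -> hit [11,67/3], descend [10, 15]
  N10 x:[11,41] y:[-12,17] z:[9,44/3] -> hit [11,44/3], descend [24, 27]
    N24 x:[24,36] y:[12,17] z:[9,44/3] -> miss, prune
    N27 x:[11,41] y:[-12,0] z:[28/3,12] -> miss, prune
  N15 x:[18,42] y:[1,28] z:[44/3,67/3] -> hit [18,67/3], descend [14, 21]
    N14 x:[22,42] y:[1,28] z:[20,67/3] -> hit [22,67/3], descend [2, 13]
      N2 x:[22,23] y:[1,7] z:[20,22] -> miss, prune
      N13 x:[30,42] y:[14,28] z:[62/3,67/3] -> miss, prune
    N21 x:[18,41] y:[2,19] z:[44/3,58/3] -> hit [18,19], descend [11, 22]
      N11 x:[18,27] y:[13,19] z:[44/3,58/3] -> hit [18,19], descend [1, 23]
        N1 x:[24,27] y:[13,19] z:[44/3,46/3] -> miss, prune
        N23 x:[18,24] y:[13,18] z:[56/3,58/3] -> miss, prune
      N22 x:[28,41] y:[2,12] z:[44/3,19] -> miss, prune

order=[0, 10, 24, 27, 15, 14, 2, 13, 21, 11, 1, 23, 22]  |boxes|=13  |leaves|=0  hit=miss

== RESULT ==
13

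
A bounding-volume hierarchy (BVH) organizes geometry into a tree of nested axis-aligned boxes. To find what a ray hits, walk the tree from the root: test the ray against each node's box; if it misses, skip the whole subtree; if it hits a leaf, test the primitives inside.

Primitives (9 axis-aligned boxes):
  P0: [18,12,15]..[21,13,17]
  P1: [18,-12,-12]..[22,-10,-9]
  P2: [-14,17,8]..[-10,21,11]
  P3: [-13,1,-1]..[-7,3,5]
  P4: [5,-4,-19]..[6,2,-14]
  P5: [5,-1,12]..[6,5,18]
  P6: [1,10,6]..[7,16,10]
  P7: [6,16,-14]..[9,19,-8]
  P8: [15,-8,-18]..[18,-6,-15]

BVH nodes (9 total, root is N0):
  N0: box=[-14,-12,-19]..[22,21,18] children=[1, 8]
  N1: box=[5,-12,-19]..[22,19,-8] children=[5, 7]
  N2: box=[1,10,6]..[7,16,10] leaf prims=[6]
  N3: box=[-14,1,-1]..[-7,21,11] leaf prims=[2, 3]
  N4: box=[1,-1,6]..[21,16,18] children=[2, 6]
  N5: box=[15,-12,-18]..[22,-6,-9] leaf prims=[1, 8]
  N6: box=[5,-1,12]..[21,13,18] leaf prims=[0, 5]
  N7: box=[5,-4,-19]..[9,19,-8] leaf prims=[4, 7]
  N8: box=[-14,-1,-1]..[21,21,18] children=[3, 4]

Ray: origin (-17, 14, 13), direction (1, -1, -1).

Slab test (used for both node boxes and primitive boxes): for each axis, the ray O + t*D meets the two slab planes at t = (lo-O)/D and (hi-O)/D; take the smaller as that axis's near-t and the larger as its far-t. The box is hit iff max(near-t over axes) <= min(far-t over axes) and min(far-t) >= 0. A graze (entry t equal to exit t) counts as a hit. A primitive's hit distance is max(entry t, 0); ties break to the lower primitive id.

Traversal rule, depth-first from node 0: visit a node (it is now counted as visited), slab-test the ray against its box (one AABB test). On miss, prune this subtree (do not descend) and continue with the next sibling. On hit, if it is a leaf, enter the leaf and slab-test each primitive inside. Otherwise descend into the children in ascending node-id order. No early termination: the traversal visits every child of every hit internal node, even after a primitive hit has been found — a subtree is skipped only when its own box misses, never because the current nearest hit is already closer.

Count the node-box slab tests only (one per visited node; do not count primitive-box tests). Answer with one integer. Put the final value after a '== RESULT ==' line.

Trace the traversal:
N0 x:[3,39] y:[-7,26] z:[-5,32] -> hit [3,26], descend [1, 8]
  N1 x:[22,39] y:[-5,26] z:[21,32] -> hit [22,26], descend [5, 7]
    N5 x:[32,39] y:[20,26] z:[22,31] -> miss, prune
    N7 x:[22,26] y:[-5,18] z:[21,32] -> miss, prune
  N8 x:[3,38] y:[-7,15] z:[-5,14] -> hit [3,14], descend [3, 4]
    N3 x:[3,10] y:[-7,13] z:[2,14] -> hit [3,10] leaf, test {P2(miss), P3(miss)}
    N4 x:[18,38] y:[-2,15] z:[-5,7] -> miss, prune

Visited [0, 1, 5, 7, 8, 3, 4]. Tests: 7 box, 1 leaf. Nearest: miss.

== RESULT ==
7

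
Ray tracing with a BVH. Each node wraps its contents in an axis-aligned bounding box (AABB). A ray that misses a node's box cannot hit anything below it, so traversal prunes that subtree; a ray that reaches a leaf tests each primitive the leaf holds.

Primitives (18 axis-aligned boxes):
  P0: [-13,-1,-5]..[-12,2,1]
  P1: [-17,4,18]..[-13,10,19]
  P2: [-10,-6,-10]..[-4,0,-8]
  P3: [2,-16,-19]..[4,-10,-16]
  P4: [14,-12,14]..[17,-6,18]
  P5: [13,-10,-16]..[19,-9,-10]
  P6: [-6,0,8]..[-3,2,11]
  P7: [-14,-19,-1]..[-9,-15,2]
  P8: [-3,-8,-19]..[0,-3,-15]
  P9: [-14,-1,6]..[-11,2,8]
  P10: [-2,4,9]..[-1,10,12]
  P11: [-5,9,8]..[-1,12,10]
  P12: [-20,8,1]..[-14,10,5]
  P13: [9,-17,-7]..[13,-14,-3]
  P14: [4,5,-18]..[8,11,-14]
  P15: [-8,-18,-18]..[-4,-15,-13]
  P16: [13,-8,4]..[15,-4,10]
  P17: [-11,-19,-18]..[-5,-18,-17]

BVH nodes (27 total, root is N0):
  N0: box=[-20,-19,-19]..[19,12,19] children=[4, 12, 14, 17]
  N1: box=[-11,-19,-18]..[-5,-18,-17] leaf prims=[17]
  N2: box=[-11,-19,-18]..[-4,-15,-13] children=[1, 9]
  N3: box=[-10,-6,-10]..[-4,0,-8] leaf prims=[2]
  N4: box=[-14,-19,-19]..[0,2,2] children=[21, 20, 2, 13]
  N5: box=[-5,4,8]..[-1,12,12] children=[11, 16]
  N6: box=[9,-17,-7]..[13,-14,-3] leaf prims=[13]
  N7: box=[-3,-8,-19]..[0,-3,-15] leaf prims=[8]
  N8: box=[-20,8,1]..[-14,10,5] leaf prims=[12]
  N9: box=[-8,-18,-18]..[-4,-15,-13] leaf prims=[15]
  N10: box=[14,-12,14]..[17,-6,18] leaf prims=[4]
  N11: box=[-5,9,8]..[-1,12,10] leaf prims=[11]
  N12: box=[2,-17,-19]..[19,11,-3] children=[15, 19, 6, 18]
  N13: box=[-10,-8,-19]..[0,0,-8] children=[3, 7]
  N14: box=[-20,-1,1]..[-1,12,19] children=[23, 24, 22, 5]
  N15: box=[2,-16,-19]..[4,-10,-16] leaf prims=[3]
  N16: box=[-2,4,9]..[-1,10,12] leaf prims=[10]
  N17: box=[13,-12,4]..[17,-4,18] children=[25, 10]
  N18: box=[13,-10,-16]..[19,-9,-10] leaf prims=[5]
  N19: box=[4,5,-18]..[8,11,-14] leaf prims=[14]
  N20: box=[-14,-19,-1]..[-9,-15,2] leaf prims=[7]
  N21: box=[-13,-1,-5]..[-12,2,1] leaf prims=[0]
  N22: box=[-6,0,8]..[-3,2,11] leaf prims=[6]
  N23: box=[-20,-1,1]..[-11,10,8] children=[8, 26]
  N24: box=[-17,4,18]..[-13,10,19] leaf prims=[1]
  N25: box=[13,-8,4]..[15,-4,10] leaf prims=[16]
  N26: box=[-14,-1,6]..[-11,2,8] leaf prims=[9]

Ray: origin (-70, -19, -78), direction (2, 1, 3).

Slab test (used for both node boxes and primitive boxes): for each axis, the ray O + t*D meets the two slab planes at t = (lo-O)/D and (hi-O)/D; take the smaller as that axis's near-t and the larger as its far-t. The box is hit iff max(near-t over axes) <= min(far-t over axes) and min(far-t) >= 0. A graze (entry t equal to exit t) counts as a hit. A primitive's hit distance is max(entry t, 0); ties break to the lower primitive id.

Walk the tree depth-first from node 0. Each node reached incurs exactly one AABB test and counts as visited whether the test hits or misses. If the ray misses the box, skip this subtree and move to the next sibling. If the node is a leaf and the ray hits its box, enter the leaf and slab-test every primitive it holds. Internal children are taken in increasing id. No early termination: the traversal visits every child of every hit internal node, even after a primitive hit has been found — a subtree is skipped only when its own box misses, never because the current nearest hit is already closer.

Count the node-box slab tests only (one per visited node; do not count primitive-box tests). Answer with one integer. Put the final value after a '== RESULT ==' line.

Walk:
N0 x:[25,89/2] y:[0,31] z:[59/3,97/3] -> hit [25,31], descend [4, 12, 14, 17]
  N4 x:[28,35] y:[0,21] z:[59/3,80/3] -> miss, prune
  N12 x:[36,89/2] y:[2,30] z:[59/3,25] -> miss, prune
  N14 x:[25,69/2] y:[18,31] z:[79/3,97/3] -> hit [79/3,31], descend [5, 22, 23, 24]
    N5 x:[65/2,69/2] y:[23,31] z:[86/3,30] -> miss, prune
    N22 x:[32,67/2] y:[19,21] z:[86/3,89/3] -> miss, prune
    N23 x:[25,59/2] y:[18,29] z:[79/3,86/3] -> hit [79/3,86/3], descend [8, 26]
      N8 x:[25,28] y:[27,29] z:[79/3,83/3] -> hit [27,83/3] leaf, test {P12@t=27}
      N26 x:[28,59/2] y:[18,21] z:[28,86/3] -> miss, prune
    N24 x:[53/2,57/2] y:[23,29] z:[32,97/3] -> miss, prune
  N17 x:[83/2,87/2] y:[7,15] z:[82/3,32] -> miss, prune

Visited [0, 4, 12, 14, 5, 22, 23, 8, 26, 24, 17]. Tests: 11 box, 1 leaf. Nearest: P12.

== RESULT ==
11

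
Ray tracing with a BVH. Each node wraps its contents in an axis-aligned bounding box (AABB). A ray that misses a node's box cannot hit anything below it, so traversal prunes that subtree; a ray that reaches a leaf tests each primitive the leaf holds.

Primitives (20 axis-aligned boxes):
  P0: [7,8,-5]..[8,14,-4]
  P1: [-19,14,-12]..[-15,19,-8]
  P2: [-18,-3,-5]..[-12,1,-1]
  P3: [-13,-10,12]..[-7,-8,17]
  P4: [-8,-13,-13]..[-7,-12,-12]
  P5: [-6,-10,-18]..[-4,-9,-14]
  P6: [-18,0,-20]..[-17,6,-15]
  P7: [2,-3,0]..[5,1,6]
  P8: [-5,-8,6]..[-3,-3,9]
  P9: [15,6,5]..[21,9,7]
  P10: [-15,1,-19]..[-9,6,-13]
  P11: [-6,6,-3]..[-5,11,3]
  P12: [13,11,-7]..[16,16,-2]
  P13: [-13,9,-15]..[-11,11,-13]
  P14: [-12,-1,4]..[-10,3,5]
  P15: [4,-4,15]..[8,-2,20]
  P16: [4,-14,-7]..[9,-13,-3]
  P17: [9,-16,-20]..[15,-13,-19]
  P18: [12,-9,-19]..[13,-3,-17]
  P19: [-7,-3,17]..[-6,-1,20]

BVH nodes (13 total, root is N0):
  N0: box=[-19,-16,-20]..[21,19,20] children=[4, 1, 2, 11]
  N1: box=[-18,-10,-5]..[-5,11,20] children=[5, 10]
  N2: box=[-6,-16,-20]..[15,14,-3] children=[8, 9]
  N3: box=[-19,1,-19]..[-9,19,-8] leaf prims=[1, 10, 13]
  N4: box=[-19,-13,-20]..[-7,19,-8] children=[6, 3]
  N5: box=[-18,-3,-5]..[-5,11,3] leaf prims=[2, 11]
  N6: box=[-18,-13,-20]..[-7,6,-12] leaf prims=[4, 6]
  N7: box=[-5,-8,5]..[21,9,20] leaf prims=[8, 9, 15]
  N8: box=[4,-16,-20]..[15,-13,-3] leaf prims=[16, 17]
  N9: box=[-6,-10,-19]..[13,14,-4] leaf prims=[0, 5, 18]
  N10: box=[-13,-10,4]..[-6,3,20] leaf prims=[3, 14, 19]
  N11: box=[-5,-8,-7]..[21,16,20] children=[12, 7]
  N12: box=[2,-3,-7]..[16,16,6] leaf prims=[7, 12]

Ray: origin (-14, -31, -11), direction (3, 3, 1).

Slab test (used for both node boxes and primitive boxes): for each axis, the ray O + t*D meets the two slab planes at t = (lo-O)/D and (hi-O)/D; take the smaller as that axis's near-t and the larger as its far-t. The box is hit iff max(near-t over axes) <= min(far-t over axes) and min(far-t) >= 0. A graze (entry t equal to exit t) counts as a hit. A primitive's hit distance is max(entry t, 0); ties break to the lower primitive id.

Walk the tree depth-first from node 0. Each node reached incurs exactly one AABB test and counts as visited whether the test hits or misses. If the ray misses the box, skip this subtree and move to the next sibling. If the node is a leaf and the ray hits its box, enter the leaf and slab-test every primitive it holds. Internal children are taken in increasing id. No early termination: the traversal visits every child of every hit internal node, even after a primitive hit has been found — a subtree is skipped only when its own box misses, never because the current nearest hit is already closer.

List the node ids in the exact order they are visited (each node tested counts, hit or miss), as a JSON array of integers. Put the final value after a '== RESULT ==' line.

Trace the traversal:
N0 x:[-5/3,35/3] y:[5,50/3] z:[-9,31] -> hit [5,35/3], descend [1, 2, 4, 11]
  N1 x:[-4/3,3] y:[7,14] z:[6,31] -> miss, prune
  N2 x:[8/3,29/3] y:[5,15] z:[-9,8] -> hit [5,8], descend [8, 9]
    N8 x:[6,29/3] y:[5,6] z:[-9,8] -> hit [6,6] leaf, test {P16@t=6, P17(miss)}
    N9 x:[8/3,9] y:[7,15] z:[-8,7] -> hit [7,7] leaf, test {P0(miss), P5(miss), P18(miss)}
  N4 x:[-5/3,7/3] y:[6,50/3] z:[-9,3] -> miss, prune
  N11 x:[3,35/3] y:[23/3,47/3] z:[4,31] -> hit [23/3,35/3], descend [7, 12]
    N7 x:[3,35/3] y:[23/3,40/3] z:[16,31] -> miss, prune
    N12 x:[16/3,10] y:[28/3,47/3] z:[4,17] -> hit [28/3,10] leaf, test {P7(miss), P12(miss)}

Visited [0, 1, 2, 8, 9, 4, 11, 7, 12]. Tests: 9 box, 3 leaf. Nearest: P16.

== RESULT ==
[0, 1, 2, 8, 9, 4, 11, 7, 12]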